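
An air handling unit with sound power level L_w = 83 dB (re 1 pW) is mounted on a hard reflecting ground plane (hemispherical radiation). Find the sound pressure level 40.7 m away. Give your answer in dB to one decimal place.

Free-field hemispherical radiation: L_p = L_w − 10·log₁₀(2π·r²), r = 40.7 m.
2π·r² = 1.041e+04 m², 10·log₁₀ of that is 40.174 dB.
L_p = 83 − 40.174 = 42.83 dB.

42.8 dB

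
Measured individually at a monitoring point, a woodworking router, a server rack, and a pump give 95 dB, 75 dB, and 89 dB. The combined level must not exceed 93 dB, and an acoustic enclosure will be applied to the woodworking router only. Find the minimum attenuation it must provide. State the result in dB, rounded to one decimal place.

4.3 dB

The untreated sources together contribute 10^(75/10) + 10^(89/10) = 8.260e+08, i.e. 89.17 dB.
To meet 93 dB overall, the treated woodworking router may contribute at most 10^(93/10) − 8.260e+08 = 1.169e+09, i.e. 90.68 dB.
Required insertion loss = 95 − 90.68 = 4.32 dB.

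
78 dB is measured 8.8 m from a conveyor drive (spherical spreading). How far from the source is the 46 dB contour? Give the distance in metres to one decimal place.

The 32.0 dB drop corresponds to a distance ratio of 10^(32.0/20) for a point source.
r₂ = 8.8·10^((78−46)/20) = 8.8·10^(32.0/20) = 350.33 m.

350.3 m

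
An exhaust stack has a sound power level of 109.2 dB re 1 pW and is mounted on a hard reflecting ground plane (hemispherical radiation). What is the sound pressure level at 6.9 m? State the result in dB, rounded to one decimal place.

L_p = L_w − 10·log₁₀(2π·r²) with r = 6.9 m.
2π·r² = 299.1 m², 10·log₁₀ of that is 24.759 dB.
L_p = 109.2 − 24.759 = 84.44 dB.

84.4 dB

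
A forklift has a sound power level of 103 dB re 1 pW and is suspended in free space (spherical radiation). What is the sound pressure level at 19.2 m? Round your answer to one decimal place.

The power spreads over a sphere of area 4π·r², so L_p = L_w − 10·log₁₀(4π·r²).
4π·r² = 4632 m², 10·log₁₀ of that is 36.658 dB.
L_p = 103 − 36.658 = 66.34 dB.

66.3 dB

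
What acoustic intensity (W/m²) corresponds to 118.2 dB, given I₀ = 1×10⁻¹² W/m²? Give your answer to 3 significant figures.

0.661 W/m²

I = I₀·10^(L/10) = 10⁻¹² × 10^(118.2/10) = 10^(-0.180).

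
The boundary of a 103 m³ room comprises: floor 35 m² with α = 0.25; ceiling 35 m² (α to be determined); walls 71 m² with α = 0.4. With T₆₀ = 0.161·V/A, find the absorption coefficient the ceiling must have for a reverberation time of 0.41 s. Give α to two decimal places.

Required total absorption A = 0.161·103/0.41 = 40.45 m².
Absorption from the other surfaces = 35·0.25 + 71·0.4 = 37.15 m², so the ceiling must supply 3.30 m² over 35 m².
α = 3.30/35 = 0.094.

0.09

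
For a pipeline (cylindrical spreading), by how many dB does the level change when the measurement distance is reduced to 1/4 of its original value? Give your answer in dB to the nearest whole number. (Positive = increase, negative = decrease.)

+6 dB

Line-source spreading: ΔL = −10·log₁₀(r₂/r₁).
ΔL = −10·log₁₀(0.25) = +6.02 dB.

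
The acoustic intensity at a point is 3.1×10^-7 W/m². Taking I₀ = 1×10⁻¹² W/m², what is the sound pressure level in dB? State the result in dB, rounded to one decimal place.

I/I₀ = 3.1×10^-7/10⁻¹² = 3.1×10^5, and L = 10·log₁₀(I/I₀).
L = 10·(0.4914 + 5) = 54.91 dB.

54.9 dB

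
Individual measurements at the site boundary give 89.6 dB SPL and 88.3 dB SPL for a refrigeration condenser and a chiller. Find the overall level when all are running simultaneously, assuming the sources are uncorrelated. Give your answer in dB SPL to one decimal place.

For uncorrelated sources the intensities add, so convert each level to linear form, sum, and take 10·log₁₀ of the total.
Σ 10^(L/10) = 10^(89.6/10) + 10^(88.3/10) = 1.588e+09.
L_total = 10·log₁₀(1.588e+09) = 92.01 dB SPL.

92.0 dB SPL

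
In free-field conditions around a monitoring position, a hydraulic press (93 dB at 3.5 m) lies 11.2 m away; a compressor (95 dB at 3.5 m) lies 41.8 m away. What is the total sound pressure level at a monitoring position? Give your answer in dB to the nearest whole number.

Propagate each source to the receiver with L = L_ref − 20·log₁₀(r/r_ref), then add intensities.
hydraulic press: 93 − 20·log₁₀(11.2/3.5) = 93 − 10.10 = 82.90 dB.
compressor: 95 − 20·log₁₀(41.8/3.5) = 95 − 21.54 = 73.46 dB.
Σ 10^(L/10) = 2.170e+08 → L_total = 10·log₁₀(2.170e+08) = 83.37 dB.

83 dB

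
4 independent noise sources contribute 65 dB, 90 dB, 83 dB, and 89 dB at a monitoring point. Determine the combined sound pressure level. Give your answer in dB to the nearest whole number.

93 dB

For uncorrelated sources the intensities add, so convert each level to linear form, sum, and take 10·log₁₀ of the total.
Σ 10^(L/10) = 10^(65/10) + 10^(90/10) + 10^(83/10) + 10^(89/10) = 1.997e+09.
L_total = 10·log₁₀(1.997e+09) = 93.00 dB.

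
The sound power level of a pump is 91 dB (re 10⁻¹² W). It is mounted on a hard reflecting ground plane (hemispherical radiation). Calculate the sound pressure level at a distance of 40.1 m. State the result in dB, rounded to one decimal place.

51.0 dB

L_p = L_w − 10·log₁₀(2π·r²) with r = 40.1 m.
2π·r² = 1.01e+04 m², 10·log₁₀ of that is 40.045 dB.
L_p = 91 − 40.045 = 50.96 dB.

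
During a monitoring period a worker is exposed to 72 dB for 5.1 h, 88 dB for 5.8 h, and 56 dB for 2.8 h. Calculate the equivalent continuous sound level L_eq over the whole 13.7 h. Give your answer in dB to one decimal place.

Weight each interval's intensity by its duration and average over T = 13.7 h:
Σ tᵢ·10^(Lᵢ/10) = 5.1·10^(72/10) + 5.8·10^(88/10) + 2.8·10^(56/10) = 3.741e+09.
L_eq = 10·log₁₀(3.741e+09/13.7) = 84.36 dB.

84.4 dB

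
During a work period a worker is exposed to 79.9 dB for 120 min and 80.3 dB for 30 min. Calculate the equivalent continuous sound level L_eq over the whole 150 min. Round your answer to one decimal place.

80.0 dB

L_eq = 10·log₁₀[(1/T)·Σ tᵢ·10^(Lᵢ/10)] with T = 150 min.
Σ tᵢ·10^(Lᵢ/10) = 120·10^(79.9/10) + 30·10^(80.3/10) = 1.494e+10.
L_eq = 10·log₁₀(1.494e+10/150) = 79.98 dB.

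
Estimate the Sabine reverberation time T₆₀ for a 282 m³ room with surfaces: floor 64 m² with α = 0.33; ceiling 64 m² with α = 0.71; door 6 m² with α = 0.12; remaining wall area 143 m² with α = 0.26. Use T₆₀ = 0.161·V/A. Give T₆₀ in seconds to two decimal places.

A = Σ Sᵢαᵢ = 64·0.33 + 64·0.71 + 6·0.12 + 143·0.26 = 104.46 m².
T₆₀ = 0.161·V/A = 0.161·282/104.46 = 0.435 s.

0.43 s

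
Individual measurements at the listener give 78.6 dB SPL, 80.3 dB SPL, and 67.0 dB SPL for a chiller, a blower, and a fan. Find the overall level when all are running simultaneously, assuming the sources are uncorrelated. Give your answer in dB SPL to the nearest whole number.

83 dB SPL

For uncorrelated sources the intensities add, so convert each level to linear form, sum, and take 10·log₁₀ of the total.
Σ 10^(L/10) = 10^(78.6/10) + 10^(80.3/10) + 10^(67.0/10) = 1.846e+08.
L_total = 10·log₁₀(1.846e+08) = 82.66 dB SPL.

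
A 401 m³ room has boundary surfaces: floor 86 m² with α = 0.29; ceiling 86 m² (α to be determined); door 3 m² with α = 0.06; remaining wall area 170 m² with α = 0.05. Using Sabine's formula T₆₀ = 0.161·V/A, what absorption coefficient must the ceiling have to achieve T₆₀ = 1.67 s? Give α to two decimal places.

0.06

A = 0.161·V/T₆₀ = 0.161·401/1.67 = 38.66 m² sabins.
Absorption from the other surfaces = 86·0.29 + 3·0.06 + 170·0.05 = 33.62 m², so the ceiling must supply 5.04 m² over 86 m².
α = 5.04/86 = 0.059.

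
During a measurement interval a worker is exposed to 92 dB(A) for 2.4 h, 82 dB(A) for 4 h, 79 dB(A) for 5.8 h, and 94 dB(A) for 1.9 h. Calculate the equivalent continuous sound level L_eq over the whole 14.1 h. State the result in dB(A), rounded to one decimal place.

88.4 dB(A)

The energy average is taken in the linear domain: L_eq = 10·log₁₀[(Σ tᵢ·10^(Lᵢ/10))/T], T = 14.1 h.
Σ tᵢ·10^(Lᵢ/10) = 2.4·10^(92/10) + 4·10^(82/10) + 5.8·10^(79/10) + 1.9·10^(94/10) = 9.671e+09.
L_eq = 10·log₁₀(9.671e+09/14.1) = 88.36 dB(A).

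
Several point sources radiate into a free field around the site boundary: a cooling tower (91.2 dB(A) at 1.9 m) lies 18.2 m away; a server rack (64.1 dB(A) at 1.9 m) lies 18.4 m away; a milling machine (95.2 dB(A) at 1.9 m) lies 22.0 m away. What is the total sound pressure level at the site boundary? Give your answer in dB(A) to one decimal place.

Propagate each source to the receiver with L = L_ref − 20·log₁₀(r/r_ref), then add intensities.
cooling tower: 91.2 − 20·log₁₀(18.2/1.9) = 91.2 − 19.63 = 71.57 dB(A).
server rack: 64.1 − 20·log₁₀(18.4/1.9) = 64.1 − 19.72 = 44.38 dB(A).
milling machine: 95.2 − 20·log₁₀(22.0/1.9) = 95.2 − 21.27 = 73.93 dB(A).
Σ 10^(L/10) = 3.909e+07 → L_total = 10·log₁₀(3.909e+07) = 75.92 dB(A).

75.9 dB(A)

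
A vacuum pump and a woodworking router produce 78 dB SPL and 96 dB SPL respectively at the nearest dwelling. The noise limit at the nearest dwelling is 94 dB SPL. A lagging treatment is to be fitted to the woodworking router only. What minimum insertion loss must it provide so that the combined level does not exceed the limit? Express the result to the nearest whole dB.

2 dB

The untreated sources together contribute 10^(78/10) = 6.310e+07, i.e. 78.00 dB SPL.
The limit corresponds to 10^(94/10) = 2.512e+09; subtracting the fixed part leaves 2.449e+09 for the woodworking router, i.e. 93.89 dB SPL.
Required insertion loss = 96 − 93.89 = 2.11 dB.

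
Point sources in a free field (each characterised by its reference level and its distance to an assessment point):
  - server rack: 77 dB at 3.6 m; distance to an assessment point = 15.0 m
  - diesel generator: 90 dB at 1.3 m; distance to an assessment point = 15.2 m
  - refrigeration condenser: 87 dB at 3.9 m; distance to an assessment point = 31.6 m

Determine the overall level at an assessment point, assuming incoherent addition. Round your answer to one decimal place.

Apply inverse-square spreading to bring every level to the receiver, then sum 10^(L/10).
server rack: 77 − 20·log₁₀(15.0/3.6) = 77 − 12.40 = 64.60 dB.
diesel generator: 90 − 20·log₁₀(15.2/1.3) = 90 − 21.36 = 68.64 dB.
refrigeration condenser: 87 − 20·log₁₀(31.6/3.9) = 87 − 18.17 = 68.83 dB.
Σ 10^(L/10) = 1.784e+07 → L_total = 10·log₁₀(1.784e+07) = 72.51 dB.

72.5 dB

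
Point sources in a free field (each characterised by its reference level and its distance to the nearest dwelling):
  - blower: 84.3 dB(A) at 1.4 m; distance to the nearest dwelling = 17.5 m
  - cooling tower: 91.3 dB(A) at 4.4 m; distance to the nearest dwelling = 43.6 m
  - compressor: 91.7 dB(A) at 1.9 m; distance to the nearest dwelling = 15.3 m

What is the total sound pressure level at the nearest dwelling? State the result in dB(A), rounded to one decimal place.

First find each source's level at the receiver (point-source: −20·log₁₀(r/r_ref)), then combine on an intensity basis.
blower: 84.3 − 20·log₁₀(17.5/1.4) = 84.3 − 21.94 = 62.36 dB(A).
cooling tower: 91.3 − 20·log₁₀(43.6/4.4) = 91.3 − 19.92 = 71.38 dB(A).
compressor: 91.7 − 20·log₁₀(15.3/1.9) = 91.7 − 18.12 = 73.58 dB(A).
Σ 10^(L/10) = 3.827e+07 → L_total = 10·log₁₀(3.827e+07) = 75.83 dB(A).

75.8 dB(A)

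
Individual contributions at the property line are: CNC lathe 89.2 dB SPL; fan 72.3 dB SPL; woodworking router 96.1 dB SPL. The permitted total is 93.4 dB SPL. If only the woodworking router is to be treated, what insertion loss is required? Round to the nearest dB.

Everything except the woodworking router sums to 10^(89.2/10) + 10^(72.3/10) = 8.487e+08 in linear terms, 89.29 dB SPL.
The limit corresponds to 10^(93.4/10) = 2.188e+09; subtracting the fixed part leaves 1.339e+09 for the woodworking router, i.e. 91.27 dB SPL.
So the woodworking router must be reduced from 96.1 to 91.27 dB SPL: IL = 4.83 dB.

5 dB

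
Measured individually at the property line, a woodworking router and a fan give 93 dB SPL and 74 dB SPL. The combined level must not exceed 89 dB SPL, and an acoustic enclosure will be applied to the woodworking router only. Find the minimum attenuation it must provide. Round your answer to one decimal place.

The untreated sources together contribute 10^(74/10) = 2.512e+07, i.e. 74.00 dB SPL.
The limit corresponds to 10^(89/10) = 7.943e+08; subtracting the fixed part leaves 7.692e+08 for the woodworking router, i.e. 88.86 dB SPL.
Required insertion loss = 93 − 88.86 = 4.14 dB.

4.1 dB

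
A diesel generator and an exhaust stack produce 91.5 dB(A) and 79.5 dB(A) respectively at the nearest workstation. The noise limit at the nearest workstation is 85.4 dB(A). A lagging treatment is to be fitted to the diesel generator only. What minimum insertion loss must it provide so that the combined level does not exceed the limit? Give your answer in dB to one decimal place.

7.4 dB

The untreated sources together contribute 10^(79.5/10) = 8.913e+07, i.e. 79.50 dB(A).
To meet 85.4 dB(A) overall, the treated diesel generator may contribute at most 10^(85.4/10) − 8.913e+07 = 2.576e+08, i.e. 84.11 dB(A).
So the diesel generator must be reduced from 91.5 to 84.11 dB(A): IL = 7.39 dB.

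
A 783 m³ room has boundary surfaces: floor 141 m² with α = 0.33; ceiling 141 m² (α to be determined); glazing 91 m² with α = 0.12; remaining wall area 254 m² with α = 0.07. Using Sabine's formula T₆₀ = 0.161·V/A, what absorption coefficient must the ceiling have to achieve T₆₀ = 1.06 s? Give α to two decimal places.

0.31

A = 0.161·V/T₆₀ = 0.161·783/1.06 = 118.93 m² sabins.
Absorption from the other surfaces = 141·0.33 + 91·0.12 + 254·0.07 = 75.23 m², so the ceiling must supply 43.70 m² over 141 m².
α = 43.70/141 = 0.310.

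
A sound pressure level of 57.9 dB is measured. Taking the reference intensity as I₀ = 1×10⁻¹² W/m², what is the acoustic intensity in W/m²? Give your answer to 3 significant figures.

6.17e-07 W/m²

I/I₀ = 10^(57.9/10) = 6.166e+05, so I = 6.166e+05 × 10⁻¹² W/m².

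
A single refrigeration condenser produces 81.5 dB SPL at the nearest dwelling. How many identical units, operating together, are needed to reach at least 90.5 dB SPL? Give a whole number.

The shortfall is 90.5 − 81.5 = 9.0 dB, and N units add 10·log₁₀ N, so need 10·log₁₀ N ≥ 9.0.
N ≥ 10^(9.0/10) = 7.943, so N = 8.

8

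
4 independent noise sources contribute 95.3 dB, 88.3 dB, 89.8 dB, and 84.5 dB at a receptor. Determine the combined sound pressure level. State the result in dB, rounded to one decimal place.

Incoherent sources combine by intensity addition: L_total = 10·log₁₀(Σ 10^(L_i/10)).
Σ 10^(L/10) = 10^(95.3/10) + 10^(88.3/10) + 10^(89.8/10) + 10^(84.5/10) = 5.301e+09.
L_total = 10·log₁₀(5.301e+09) = 97.24 dB.

97.2 dB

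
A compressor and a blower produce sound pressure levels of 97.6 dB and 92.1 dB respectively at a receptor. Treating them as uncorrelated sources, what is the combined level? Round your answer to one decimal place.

98.7 dB

For uncorrelated sources the intensities add, so convert each level to linear form, sum, and take 10·log₁₀ of the total.
Σ 10^(L/10) = 10^(97.6/10) + 10^(92.1/10) = 7.376e+09.
L_total = 10·log₁₀(7.376e+09) = 98.68 dB.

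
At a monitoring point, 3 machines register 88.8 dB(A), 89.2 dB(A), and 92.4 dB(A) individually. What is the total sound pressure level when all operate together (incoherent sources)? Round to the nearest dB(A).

Incoherent sources combine by intensity addition: L_total = 10·log₁₀(Σ 10^(L_i/10)).
Σ 10^(L/10) = 10^(88.8/10) + 10^(89.2/10) + 10^(92.4/10) = 3.328e+09.
L_total = 10·log₁₀(3.328e+09) = 95.22 dB(A).

95 dB(A)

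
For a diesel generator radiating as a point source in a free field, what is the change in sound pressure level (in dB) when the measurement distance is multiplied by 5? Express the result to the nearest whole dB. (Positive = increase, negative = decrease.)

-14 dB

With spherical spreading the level changes by −20·log₁₀(r₂/r₁).
ΔL = −20·log₁₀(5) = -13.98 dB.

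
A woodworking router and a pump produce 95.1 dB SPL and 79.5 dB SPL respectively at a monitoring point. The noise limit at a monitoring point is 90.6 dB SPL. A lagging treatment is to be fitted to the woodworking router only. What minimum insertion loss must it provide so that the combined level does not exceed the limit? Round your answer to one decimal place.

4.9 dB

Everything except the woodworking router sums to 10^(79.5/10) = 8.913e+07 in linear terms, 79.50 dB SPL.
To meet 90.6 dB SPL overall, the treated woodworking router may contribute at most 10^(90.6/10) − 8.913e+07 = 1.059e+09, i.e. 90.25 dB SPL.
Required insertion loss = 95.1 − 90.25 = 4.85 dB.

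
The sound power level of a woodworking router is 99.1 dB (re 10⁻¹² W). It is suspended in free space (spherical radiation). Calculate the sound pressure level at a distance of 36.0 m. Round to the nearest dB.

The power spreads over a sphere of area 4π·r², so L_p = L_w − 10·log₁₀(4π·r²).
4π·r² = 1.629e+04 m², 10·log₁₀ of that is 42.118 dB.
L_p = 99.1 − 42.118 = 56.98 dB.

57 dB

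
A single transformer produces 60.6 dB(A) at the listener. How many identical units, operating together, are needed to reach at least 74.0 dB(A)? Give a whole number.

22

N identical sources give L₁ + 10·log₁₀ N, so require 10·log₁₀ N ≥ 74.0 − 60.6 = 13.4 dB.
N ≥ 10^(13.4/10) = 21.878, so N = 22.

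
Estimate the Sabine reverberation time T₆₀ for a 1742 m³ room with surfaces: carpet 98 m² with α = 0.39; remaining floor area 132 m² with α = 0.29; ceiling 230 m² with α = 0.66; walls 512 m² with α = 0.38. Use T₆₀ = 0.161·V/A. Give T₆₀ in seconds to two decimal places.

0.66 s

Summing Sᵢαᵢ: 98·0.39 + 132·0.29 + 230·0.66 + 512·0.38 = 422.86 m².
T₆₀ = 0.161·V/A = 0.161·1742/422.86 = 0.663 s.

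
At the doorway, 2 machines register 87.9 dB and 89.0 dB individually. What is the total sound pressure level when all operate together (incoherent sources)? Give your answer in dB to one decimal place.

91.5 dB

Incoherent sources combine by intensity addition: L_total = 10·log₁₀(Σ 10^(L_i/10)).
Σ 10^(L/10) = 10^(87.9/10) + 10^(89.0/10) = 1.411e+09.
L_total = 10·log₁₀(1.411e+09) = 91.50 dB.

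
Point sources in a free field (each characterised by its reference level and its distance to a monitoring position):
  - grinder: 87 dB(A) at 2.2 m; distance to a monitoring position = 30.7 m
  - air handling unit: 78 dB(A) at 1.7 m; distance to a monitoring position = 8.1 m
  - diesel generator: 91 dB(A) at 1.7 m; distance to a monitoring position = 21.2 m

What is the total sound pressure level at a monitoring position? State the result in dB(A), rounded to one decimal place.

71.3 dB(A)

First find each source's level at the receiver (point-source: −20·log₁₀(r/r_ref)), then combine on an intensity basis.
grinder: 87 − 20·log₁₀(30.7/2.2) = 87 − 22.89 = 64.11 dB(A).
air handling unit: 78 − 20·log₁₀(8.1/1.7) = 78 − 13.56 = 64.44 dB(A).
diesel generator: 91 − 20·log₁₀(21.2/1.7) = 91 − 21.92 = 69.08 dB(A).
Σ 10^(L/10) = 1.345e+07 → L_total = 10·log₁₀(1.345e+07) = 71.29 dB(A).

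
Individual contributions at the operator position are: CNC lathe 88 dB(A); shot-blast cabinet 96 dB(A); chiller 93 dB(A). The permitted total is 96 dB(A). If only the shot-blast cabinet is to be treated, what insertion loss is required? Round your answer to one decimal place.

4.7 dB

The untreated sources together contribute 10^(88/10) + 10^(93/10) = 2.626e+09, i.e. 94.19 dB(A).
To meet 96 dB(A) overall, the treated shot-blast cabinet may contribute at most 10^(96/10) − 2.626e+09 = 1.355e+09, i.e. 91.32 dB(A).
So the shot-blast cabinet must be reduced from 96 to 91.32 dB(A): IL = 4.68 dB.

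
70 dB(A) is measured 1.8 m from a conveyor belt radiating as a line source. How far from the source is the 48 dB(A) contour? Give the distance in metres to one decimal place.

285.3 m

Line-source spreading drops the level by 10·log₁₀(r₂/r₁); inverting, r₂/r₁ = 10^(ΔL/10).
r₂ = 1.8·10^((70−48)/10) = 1.8·10^(22.0/10) = 285.28 m.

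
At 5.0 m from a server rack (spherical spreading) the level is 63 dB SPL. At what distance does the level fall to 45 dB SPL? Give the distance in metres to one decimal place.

39.7 m

For a point source L₁ − L₂ = 20·log₁₀(r₂/r₁), so r₂ = r₁·10^((L₁−L₂)/20).
r₂ = 5.0·10^((63−45)/20) = 5.0·10^(18.0/20) = 39.72 m.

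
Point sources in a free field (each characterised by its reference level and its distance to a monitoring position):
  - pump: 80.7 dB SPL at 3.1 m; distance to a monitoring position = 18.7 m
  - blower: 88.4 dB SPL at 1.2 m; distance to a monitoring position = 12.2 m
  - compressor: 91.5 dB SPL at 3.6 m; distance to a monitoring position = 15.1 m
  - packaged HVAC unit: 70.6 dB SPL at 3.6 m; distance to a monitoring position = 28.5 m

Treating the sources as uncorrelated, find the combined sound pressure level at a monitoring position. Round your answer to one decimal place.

79.6 dB SPL

Apply inverse-square spreading to bring every level to the receiver, then sum 10^(L/10).
pump: 80.7 − 20·log₁₀(18.7/3.1) = 80.7 − 15.61 = 65.09 dB SPL.
blower: 88.4 − 20·log₁₀(12.2/1.2) = 88.4 − 20.14 = 68.26 dB SPL.
compressor: 91.5 − 20·log₁₀(15.1/3.6) = 91.5 − 12.45 = 79.05 dB SPL.
packaged HVAC unit: 70.6 − 20·log₁₀(28.5/3.6) = 70.6 − 17.97 = 52.63 dB SPL.
Σ 10^(L/10) = 9.039e+07 → L_total = 10·log₁₀(9.039e+07) = 79.56 dB SPL.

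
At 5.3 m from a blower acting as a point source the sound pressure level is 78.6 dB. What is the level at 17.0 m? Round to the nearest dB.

68 dB

Spherical spreading from a point source gives a 20·log₁₀(r₂/r₁) drop.
L₂ = 78.6 − 20·log₁₀(17.0/5.3) = 78.6 − 10.123 = 68.48 dB.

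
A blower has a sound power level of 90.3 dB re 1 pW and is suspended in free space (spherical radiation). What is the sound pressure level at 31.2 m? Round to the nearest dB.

49 dB

L_p = L_w − 10·log₁₀(4π·r²) with r = 31.2 m.
4π·r² = 1.223e+04 m², 10·log₁₀ of that is 40.875 dB.
L_p = 90.3 − 40.875 = 49.42 dB.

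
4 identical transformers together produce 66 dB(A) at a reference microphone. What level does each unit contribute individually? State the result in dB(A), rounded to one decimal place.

60.0 dB(A)

For N identical incoherent sources L_total = L₁ + 10·log₁₀ N, so L₁ = 66 − 10·log₁₀(4) = 66 − 6.021.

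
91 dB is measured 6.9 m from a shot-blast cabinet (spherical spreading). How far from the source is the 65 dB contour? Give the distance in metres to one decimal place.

137.7 m

Point-source spreading drops the level by 20·log₁₀(r₂/r₁); inverting, r₂/r₁ = 10^(ΔL/20).
r₂ = 6.9·10^((91−65)/20) = 6.9·10^(26.0/20) = 137.67 m.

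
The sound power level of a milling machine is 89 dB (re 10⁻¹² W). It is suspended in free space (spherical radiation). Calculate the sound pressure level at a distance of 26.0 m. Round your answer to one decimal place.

Free-field spherical radiation: L_p = L_w − 10·log₁₀(4π·r²), r = 26.0 m.
4π·r² = 8495 m², 10·log₁₀ of that is 39.292 dB.
L_p = 89 − 39.292 = 49.71 dB.

49.7 dB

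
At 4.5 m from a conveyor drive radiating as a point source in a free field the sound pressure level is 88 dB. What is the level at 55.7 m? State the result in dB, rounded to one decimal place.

66.1 dB

Point-source attenuation: ΔL = 20·log₁₀(r₂/r₁) = 20·log₁₀(55.7/4.5) = 21.853 dB.
L₂ = 88 − 20·log₁₀(55.7/4.5) = 88 − 21.853 = 66.15 dB.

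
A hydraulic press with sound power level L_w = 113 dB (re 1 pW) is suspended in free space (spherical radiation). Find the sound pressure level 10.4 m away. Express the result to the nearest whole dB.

L_p = L_w − 10·log₁₀(4π·r²) with r = 10.4 m.
4π·r² = 1359 m², 10·log₁₀ of that is 31.333 dB.
L_p = 113 − 31.333 = 81.67 dB.

82 dB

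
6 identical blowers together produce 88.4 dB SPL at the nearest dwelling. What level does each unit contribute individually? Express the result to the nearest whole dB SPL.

81 dB SPL

For N identical incoherent sources L_total = L₁ + 10·log₁₀ N, so L₁ = 88.4 − 10·log₁₀(6) = 88.4 − 7.782.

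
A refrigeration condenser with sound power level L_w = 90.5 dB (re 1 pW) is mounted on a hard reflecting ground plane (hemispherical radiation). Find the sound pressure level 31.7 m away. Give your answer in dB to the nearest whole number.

52 dB

L_p = L_w − 10·log₁₀(2π·r²) with r = 31.7 m.
2π·r² = 6314 m², 10·log₁₀ of that is 38.003 dB.
L_p = 90.5 − 38.003 = 52.50 dB.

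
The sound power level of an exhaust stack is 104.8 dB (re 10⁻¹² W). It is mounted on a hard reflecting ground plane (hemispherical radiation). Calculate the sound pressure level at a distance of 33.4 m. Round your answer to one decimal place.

Free-field hemispherical radiation: L_p = L_w − 10·log₁₀(2π·r²), r = 33.4 m.
2π·r² = 7009 m², 10·log₁₀ of that is 38.457 dB.
L_p = 104.8 − 38.457 = 66.34 dB.

66.3 dB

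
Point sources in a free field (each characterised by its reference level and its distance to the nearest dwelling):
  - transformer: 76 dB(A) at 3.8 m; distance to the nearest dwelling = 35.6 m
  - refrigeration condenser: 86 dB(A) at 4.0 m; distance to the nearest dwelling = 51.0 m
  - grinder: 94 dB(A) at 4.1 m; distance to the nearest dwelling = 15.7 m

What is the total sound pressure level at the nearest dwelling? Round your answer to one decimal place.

82.4 dB(A)

Apply inverse-square spreading to bring every level to the receiver, then sum 10^(L/10).
transformer: 76 − 20·log₁₀(35.6/3.8) = 76 − 19.43 = 56.57 dB(A).
refrigeration condenser: 86 − 20·log₁₀(51.0/4.0) = 86 − 22.11 = 63.89 dB(A).
grinder: 94 − 20·log₁₀(15.7/4.1) = 94 − 11.66 = 82.34 dB(A).
Σ 10^(L/10) = 1.742e+08 → L_total = 10·log₁₀(1.742e+08) = 82.41 dB(A).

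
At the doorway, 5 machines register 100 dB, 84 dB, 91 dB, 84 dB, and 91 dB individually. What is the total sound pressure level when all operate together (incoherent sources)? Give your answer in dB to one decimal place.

101.1 dB

For uncorrelated sources the intensities add, so convert each level to linear form, sum, and take 10·log₁₀ of the total.
Σ 10^(L/10) = 10^(100/10) + 10^(84/10) + 10^(91/10) + 10^(84/10) + 10^(91/10) = 1.302e+10.
L_total = 10·log₁₀(1.302e+10) = 101.15 dB.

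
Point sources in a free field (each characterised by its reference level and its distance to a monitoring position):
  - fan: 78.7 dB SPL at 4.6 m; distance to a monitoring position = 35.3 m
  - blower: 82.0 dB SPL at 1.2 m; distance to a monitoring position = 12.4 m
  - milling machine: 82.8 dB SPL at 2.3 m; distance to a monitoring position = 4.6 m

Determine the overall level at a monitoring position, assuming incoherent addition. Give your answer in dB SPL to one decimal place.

First find each source's level at the receiver (point-source: −20·log₁₀(r/r_ref)), then combine on an intensity basis.
fan: 78.7 − 20·log₁₀(35.3/4.6) = 78.7 − 17.70 = 61.00 dB SPL.
blower: 82.0 − 20·log₁₀(12.4/1.2) = 82.0 − 20.28 = 61.72 dB SPL.
milling machine: 82.8 − 20·log₁₀(4.6/2.3) = 82.8 − 6.02 = 76.78 dB SPL.
Σ 10^(L/10) = 5.038e+07 → L_total = 10·log₁₀(5.038e+07) = 77.02 dB SPL.

77.0 dB SPL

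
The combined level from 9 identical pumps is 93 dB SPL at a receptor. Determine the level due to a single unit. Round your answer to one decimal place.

83.5 dB SPL

Dividing the total intensity by 9 lowers the level by 10·log₁₀ 9 = 9.542 dB: L₁ = 93 − 9.542.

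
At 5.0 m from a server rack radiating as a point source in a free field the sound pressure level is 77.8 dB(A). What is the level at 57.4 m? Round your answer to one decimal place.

56.6 dB(A)

Point-source attenuation: ΔL = 20·log₁₀(r₂/r₁) = 20·log₁₀(57.4/5.0) = 21.199 dB.
L₂ = 77.8 − 20·log₁₀(57.4/5.0) = 77.8 − 21.199 = 56.60 dB(A).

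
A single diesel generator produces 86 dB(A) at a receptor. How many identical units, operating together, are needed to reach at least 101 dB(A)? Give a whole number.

The shortfall is 101 − 86 = 15.0 dB, and N units add 10·log₁₀ N, so need 10·log₁₀ N ≥ 15.0.
N ≥ 10^(15.0/10) = 31.623, so N = 32.

32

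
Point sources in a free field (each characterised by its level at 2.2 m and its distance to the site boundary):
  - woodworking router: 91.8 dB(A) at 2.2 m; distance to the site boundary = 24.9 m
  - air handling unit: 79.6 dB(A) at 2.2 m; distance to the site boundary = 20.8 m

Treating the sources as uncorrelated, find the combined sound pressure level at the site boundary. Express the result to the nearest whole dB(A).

Apply inverse-square spreading to bring every level to the receiver, then sum 10^(L/10).
woodworking router: 91.8 − 20·log₁₀(24.9/2.2) = 91.8 − 21.08 = 70.72 dB(A).
air handling unit: 79.6 − 20·log₁₀(20.8/2.2) = 79.6 − 19.51 = 60.09 dB(A).
Σ 10^(L/10) = 1.284e+07 → L_total = 10·log₁₀(1.284e+07) = 71.08 dB(A).

71 dB(A)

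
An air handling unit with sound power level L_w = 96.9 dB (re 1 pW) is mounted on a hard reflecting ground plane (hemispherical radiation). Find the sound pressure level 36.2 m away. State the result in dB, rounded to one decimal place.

Free-field hemispherical radiation: L_p = L_w − 10·log₁₀(2π·r²), r = 36.2 m.
2π·r² = 8234 m², 10·log₁₀ of that is 39.156 dB.
L_p = 96.9 − 39.156 = 57.74 dB.

57.7 dB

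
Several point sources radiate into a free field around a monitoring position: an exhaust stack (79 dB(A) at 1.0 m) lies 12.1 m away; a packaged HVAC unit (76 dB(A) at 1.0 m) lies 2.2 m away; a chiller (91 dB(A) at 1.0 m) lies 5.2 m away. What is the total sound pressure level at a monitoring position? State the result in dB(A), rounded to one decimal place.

77.4 dB(A)

First find each source's level at the receiver (point-source: −20·log₁₀(r/r_ref)), then combine on an intensity basis.
exhaust stack: 79 − 20·log₁₀(12.1/1.0) = 79 − 21.66 = 57.34 dB(A).
packaged HVAC unit: 76 − 20·log₁₀(2.2/1.0) = 76 − 6.85 = 69.15 dB(A).
chiller: 91 − 20·log₁₀(5.2/1.0) = 91 − 14.32 = 76.68 dB(A).
Σ 10^(L/10) = 5.533e+07 → L_total = 10·log₁₀(5.533e+07) = 77.43 dB(A).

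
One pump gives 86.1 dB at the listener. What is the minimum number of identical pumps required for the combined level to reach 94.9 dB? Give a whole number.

8

N identical sources give L₁ + 10·log₁₀ N, so require 10·log₁₀ N ≥ 94.9 − 86.1 = 8.8 dB.
N ≥ 10^(8.8/10) = 7.586, so N = 8.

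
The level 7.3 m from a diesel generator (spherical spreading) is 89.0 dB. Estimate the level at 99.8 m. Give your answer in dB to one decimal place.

For a point source, L₂ = L₁ − 20·log₁₀(r₂/r₁).
L₂ = 89.0 − 20·log₁₀(99.8/7.3) = 89.0 − 22.716 = 66.28 dB.

66.3 dB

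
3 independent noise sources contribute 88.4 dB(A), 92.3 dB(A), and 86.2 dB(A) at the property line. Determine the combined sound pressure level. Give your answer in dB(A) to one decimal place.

For uncorrelated sources the intensities add, so convert each level to linear form, sum, and take 10·log₁₀ of the total.
Σ 10^(L/10) = 10^(88.4/10) + 10^(92.3/10) + 10^(86.2/10) = 2.807e+09.
L_total = 10·log₁₀(2.807e+09) = 94.48 dB(A).

94.5 dB(A)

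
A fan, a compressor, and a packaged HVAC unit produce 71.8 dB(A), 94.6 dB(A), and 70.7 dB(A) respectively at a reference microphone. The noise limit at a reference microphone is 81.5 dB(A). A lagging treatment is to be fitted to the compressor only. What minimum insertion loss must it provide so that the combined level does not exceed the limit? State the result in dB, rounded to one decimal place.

The untreated sources together contribute 10^(71.8/10) + 10^(70.7/10) = 2.688e+07, i.e. 74.30 dB(A).
To meet 81.5 dB(A) overall, the treated compressor may contribute at most 10^(81.5/10) − 2.688e+07 = 1.144e+08, i.e. 80.58 dB(A).
So the compressor must be reduced from 94.6 to 80.58 dB(A): IL = 14.02 dB.

14.0 dB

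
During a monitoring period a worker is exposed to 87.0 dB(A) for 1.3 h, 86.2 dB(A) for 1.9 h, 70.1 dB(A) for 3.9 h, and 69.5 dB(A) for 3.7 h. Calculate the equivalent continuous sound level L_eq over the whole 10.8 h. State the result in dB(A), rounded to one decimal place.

81.5 dB(A)

The energy average is taken in the linear domain: L_eq = 10·log₁₀[(Σ tᵢ·10^(Lᵢ/10))/T], T = 10.8 h.
Σ tᵢ·10^(Lᵢ/10) = 1.3·10^(87.0/10) + 1.9·10^(86.2/10) + 3.9·10^(70.1/10) + 3.7·10^(69.5/10) = 1.516e+09.
L_eq = 10·log₁₀(1.516e+09/10.8) = 81.47 dB(A).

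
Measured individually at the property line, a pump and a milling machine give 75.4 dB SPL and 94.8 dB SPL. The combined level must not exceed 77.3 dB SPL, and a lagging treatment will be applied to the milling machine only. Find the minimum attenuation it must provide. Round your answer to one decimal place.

The untreated sources together contribute 10^(75.4/10) = 3.467e+07, i.e. 75.40 dB SPL.
The limit corresponds to 10^(77.3/10) = 5.370e+07; subtracting the fixed part leaves 1.903e+07 for the milling machine, i.e. 72.79 dB SPL.
Required insertion loss = 94.8 − 72.79 = 22.01 dB.

22.0 dB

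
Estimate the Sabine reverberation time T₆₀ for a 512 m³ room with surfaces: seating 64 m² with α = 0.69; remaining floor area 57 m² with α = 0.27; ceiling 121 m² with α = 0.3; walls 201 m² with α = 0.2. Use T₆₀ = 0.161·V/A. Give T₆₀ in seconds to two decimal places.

Total absorption A = 64·0.69 + 57·0.27 + 121·0.3 + 201·0.2 = 136.05 m² sabins.
T₆₀ = 0.161·V/A = 0.161·512/136.05 = 0.606 s.

0.61 s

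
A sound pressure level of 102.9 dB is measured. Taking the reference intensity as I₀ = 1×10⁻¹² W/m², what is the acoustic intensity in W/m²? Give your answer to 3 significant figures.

0.0195 W/m²

I/I₀ = 10^(102.9/10) = 1.95e+10, so I = 1.95e+10 × 10⁻¹² W/m².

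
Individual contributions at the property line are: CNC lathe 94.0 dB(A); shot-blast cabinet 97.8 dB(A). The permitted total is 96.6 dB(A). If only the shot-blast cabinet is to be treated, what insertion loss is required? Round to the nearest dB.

The untreated sources together contribute 10^(94.0/10) = 2.512e+09, i.e. 94.00 dB(A).
The limit corresponds to 10^(96.6/10) = 4.571e+09; subtracting the fixed part leaves 2.059e+09 for the shot-blast cabinet, i.e. 93.14 dB(A).
Required insertion loss = 97.8 − 93.14 = 4.66 dB.

5 dB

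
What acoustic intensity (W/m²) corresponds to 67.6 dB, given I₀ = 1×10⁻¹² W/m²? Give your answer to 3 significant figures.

5.75e-06 W/m²

I/I₀ = 10^(67.6/10) = 5.754e+06, so I = 5.754e+06 × 10⁻¹² W/m².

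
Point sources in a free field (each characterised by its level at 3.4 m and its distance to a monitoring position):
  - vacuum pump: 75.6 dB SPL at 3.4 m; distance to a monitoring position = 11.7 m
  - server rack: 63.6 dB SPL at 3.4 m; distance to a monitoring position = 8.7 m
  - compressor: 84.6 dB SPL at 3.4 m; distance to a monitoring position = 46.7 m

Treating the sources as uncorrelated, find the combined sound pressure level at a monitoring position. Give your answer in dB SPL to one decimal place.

66.9 dB SPL

Apply inverse-square spreading to bring every level to the receiver, then sum 10^(L/10).
vacuum pump: 75.6 − 20·log₁₀(11.7/3.4) = 75.6 − 10.73 = 64.87 dB SPL.
server rack: 63.6 − 20·log₁₀(8.7/3.4) = 63.6 − 8.16 = 55.44 dB SPL.
compressor: 84.6 − 20·log₁₀(46.7/3.4) = 84.6 − 22.76 = 61.84 dB SPL.
Σ 10^(L/10) = 4.945e+06 → L_total = 10·log₁₀(4.945e+06) = 66.94 dB SPL.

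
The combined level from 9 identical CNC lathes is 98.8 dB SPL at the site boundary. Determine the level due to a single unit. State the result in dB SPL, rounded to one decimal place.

89.3 dB SPL

For N identical incoherent sources L_total = L₁ + 10·log₁₀ N, so L₁ = 98.8 − 10·log₁₀(9) = 98.8 − 9.542.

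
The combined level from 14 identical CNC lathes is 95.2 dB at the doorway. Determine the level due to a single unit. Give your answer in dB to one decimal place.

83.7 dB

For N identical incoherent sources L_total = L₁ + 10·log₁₀ N, so L₁ = 95.2 − 10·log₁₀(14) = 95.2 − 11.461.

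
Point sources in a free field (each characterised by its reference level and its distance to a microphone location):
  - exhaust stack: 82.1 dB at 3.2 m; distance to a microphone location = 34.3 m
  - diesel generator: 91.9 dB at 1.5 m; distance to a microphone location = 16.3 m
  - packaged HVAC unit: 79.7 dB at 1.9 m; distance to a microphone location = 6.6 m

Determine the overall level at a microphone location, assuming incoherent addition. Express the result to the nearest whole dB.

Apply inverse-square spreading to bring every level to the receiver, then sum 10^(L/10).
exhaust stack: 82.1 − 20·log₁₀(34.3/3.2) = 82.1 − 20.60 = 61.50 dB.
diesel generator: 91.9 − 20·log₁₀(16.3/1.5) = 91.9 − 20.72 = 71.18 dB.
packaged HVAC unit: 79.7 − 20·log₁₀(6.6/1.9) = 79.7 − 10.82 = 68.88 dB.
Σ 10^(L/10) = 2.226e+07 → L_total = 10·log₁₀(2.226e+07) = 73.48 dB.

73 dB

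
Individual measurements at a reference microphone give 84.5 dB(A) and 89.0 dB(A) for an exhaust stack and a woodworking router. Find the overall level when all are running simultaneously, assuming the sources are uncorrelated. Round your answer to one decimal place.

90.3 dB(A)

Incoherent sources combine by intensity addition: L_total = 10·log₁₀(Σ 10^(L_i/10)).
Σ 10^(L/10) = 10^(84.5/10) + 10^(89.0/10) = 1.076e+09.
L_total = 10·log₁₀(1.076e+09) = 90.32 dB(A).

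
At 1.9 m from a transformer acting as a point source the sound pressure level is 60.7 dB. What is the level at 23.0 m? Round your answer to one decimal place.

39.0 dB

Point-source attenuation: ΔL = 20·log₁₀(r₂/r₁) = 20·log₁₀(23.0/1.9) = 21.659 dB.
L₂ = 60.7 − 20·log₁₀(23.0/1.9) = 60.7 − 21.659 = 39.04 dB.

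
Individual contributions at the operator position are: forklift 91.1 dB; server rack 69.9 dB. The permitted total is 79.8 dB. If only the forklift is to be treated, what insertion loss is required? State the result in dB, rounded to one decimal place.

The untreated sources together contribute 10^(69.9/10) = 9.772e+06, i.e. 69.90 dB.
The limit corresponds to 10^(79.8/10) = 9.550e+07; subtracting the fixed part leaves 8.573e+07 for the forklift, i.e. 79.33 dB.
So the forklift must be reduced from 91.1 to 79.33 dB: IL = 11.77 dB.

11.8 dB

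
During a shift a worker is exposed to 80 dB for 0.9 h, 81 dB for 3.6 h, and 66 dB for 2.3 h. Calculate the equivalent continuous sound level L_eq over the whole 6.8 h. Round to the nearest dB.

The energy average is taken in the linear domain: L_eq = 10·log₁₀[(Σ tᵢ·10^(Lᵢ/10))/T], T = 6.8 h.
Σ tᵢ·10^(Lᵢ/10) = 0.9·10^(80/10) + 3.6·10^(81/10) + 2.3·10^(66/10) = 5.524e+08.
L_eq = 10·log₁₀(5.524e+08/6.8) = 79.10 dB.

79 dB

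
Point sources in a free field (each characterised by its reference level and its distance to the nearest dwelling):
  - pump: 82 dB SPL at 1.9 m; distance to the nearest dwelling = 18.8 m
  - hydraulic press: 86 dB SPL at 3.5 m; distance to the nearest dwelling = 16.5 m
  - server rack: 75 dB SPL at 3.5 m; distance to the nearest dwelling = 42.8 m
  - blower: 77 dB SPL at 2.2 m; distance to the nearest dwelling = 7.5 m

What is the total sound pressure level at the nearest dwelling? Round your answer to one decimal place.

73.8 dB SPL

Apply inverse-square spreading to bring every level to the receiver, then sum 10^(L/10).
pump: 82 − 20·log₁₀(18.8/1.9) = 82 − 19.91 = 62.09 dB SPL.
hydraulic press: 86 − 20·log₁₀(16.5/3.5) = 86 − 13.47 = 72.53 dB SPL.
server rack: 75 − 20·log₁₀(42.8/3.5) = 75 − 21.75 = 53.25 dB SPL.
blower: 77 − 20·log₁₀(7.5/2.2) = 77 − 10.65 = 66.35 dB SPL.
Σ 10^(L/10) = 2.406e+07 → L_total = 10·log₁₀(2.406e+07) = 73.81 dB SPL.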